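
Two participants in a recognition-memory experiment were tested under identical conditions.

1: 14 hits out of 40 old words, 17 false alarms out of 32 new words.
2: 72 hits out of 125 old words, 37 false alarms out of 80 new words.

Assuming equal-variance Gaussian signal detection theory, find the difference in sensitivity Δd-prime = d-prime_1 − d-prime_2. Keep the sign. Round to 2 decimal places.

Δd-prime = -0.75

1: z(0.3500) = -0.385, z(0.5312) = 0.078, d' = -0.463
2: z(0.5760) = 0.192, z(0.4625) = -0.094, d' = 0.286
Δd' = d'_1 − d'_2 = -0.463 − 0.286 = -0.749
2 has the higher sensitivity.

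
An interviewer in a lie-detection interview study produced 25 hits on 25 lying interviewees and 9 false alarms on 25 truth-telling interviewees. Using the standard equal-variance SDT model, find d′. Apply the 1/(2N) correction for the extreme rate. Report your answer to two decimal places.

d′ = 2.41

The hit rate is 25/25 = 1, so apply the 1/(2N) correction: H → 1 − 1/(2·25) = 0.98000.
z(H) = z(0.98000) = 2.054
z(FA) = z(0.36000) = -0.358
d' = 2.054 − (-0.358) = 2.412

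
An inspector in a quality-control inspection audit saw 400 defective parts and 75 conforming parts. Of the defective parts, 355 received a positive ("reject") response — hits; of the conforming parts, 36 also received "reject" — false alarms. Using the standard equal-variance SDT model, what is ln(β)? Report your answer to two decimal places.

H = 355/400 = 0.8875
FA = 36/75 = 0.4800
z(H) = z(0.8875) = 1.213
z(FA) = z(0.4800) = -0.050
ln β = −½·[z(H)² − z(FA)²] = −0.5 × (1.471 − 0.003) = -0.734

ln β = -0.73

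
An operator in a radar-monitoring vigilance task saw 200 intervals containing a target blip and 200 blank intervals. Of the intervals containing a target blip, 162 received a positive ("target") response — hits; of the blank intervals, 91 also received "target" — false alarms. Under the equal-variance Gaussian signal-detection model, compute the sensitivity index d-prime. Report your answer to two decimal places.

H = 162/200 = 0.8100
FA = 91/200 = 0.4550
Φ⁻¹(H) = Φ⁻¹(0.8100) = 0.8779
Φ⁻¹(FA) = Φ⁻¹(0.4550) = -0.1130
d' = z(H) − z(FA) = 0.8779 − (-0.1130) = 0.9909

d-prime = 0.99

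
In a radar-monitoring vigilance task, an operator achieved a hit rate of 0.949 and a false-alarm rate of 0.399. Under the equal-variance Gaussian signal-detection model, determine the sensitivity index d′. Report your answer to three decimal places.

z(H) = z(0.949) = 1.6352
z(FA) = z(0.399) = -0.2559
d' = z(H) − z(FA) = 1.6352 − (-0.2559) = 1.8911

d′ = 1.891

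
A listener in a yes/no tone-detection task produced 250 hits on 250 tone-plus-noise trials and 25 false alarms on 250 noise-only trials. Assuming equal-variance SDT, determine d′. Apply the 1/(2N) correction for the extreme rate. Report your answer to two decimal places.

d′ = 4.16

The hit rate is 250/250 = 1, so apply the 1/(2N) correction: H → 1 − 1/(2·250) = 0.99800.
z(H) = z(0.99800) = 2.878
z(FA) = z(0.10000) = -1.282
d' = 2.878 − (-1.282) = 4.160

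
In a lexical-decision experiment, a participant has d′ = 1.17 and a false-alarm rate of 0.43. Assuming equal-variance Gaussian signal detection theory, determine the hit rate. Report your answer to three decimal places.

z(false-alarm rate) = z(0.43) = -0.1764
z(H) = z(FA) + d' = -0.1764 + 1.17 = 0.9936
hit rate = Φ(0.9936) = 0.8398

hit rate = 0.840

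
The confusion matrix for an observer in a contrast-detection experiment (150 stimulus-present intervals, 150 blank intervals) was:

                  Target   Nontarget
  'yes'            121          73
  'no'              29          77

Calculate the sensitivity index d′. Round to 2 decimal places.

d′ = 0.90

H = 121/150 = 0.8067
FA = 73/150 = 0.4867
Φ⁻¹(0.8067) = 0.866, Φ⁻¹(0.4867) = -0.033
d' = z(H) − z(FA) = 0.866 − (-0.033) = 0.899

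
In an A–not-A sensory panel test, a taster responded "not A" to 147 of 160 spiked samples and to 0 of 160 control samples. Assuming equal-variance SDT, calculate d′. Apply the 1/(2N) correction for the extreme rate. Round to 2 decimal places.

The false-alarm rate is 0/160 = 0, so apply the 1/(2N) correction: FA → 1/(2·160) = 0.00313.
z(H) = z(0.91875) = 1.397
z(FA) = z(0.00313) = -2.734
d' = 1.397 − (-2.734) = 4.131

d′ = 4.13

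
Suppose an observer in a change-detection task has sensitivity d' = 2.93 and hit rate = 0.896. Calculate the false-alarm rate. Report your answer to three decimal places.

z(hit rate) = z(0.896) = 1.2591
z(FA) = z(H) − d' = 1.2591 − 2.93 = -1.6709
false-alarm rate = Φ(-1.6709) = 0.0474

false-alarm rate = 0.047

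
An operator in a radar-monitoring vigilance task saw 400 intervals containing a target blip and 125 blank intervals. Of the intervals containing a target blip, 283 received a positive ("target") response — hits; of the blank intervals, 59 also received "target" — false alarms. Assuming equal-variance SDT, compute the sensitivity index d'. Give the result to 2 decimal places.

H = 283/400 = 0.7075
FA = 59/125 = 0.4720
z(H) = 0.546
z(FA) = -0.070
d' = z(H) − z(FA) = 0.546 − (-0.070) = 0.616

d' = 0.62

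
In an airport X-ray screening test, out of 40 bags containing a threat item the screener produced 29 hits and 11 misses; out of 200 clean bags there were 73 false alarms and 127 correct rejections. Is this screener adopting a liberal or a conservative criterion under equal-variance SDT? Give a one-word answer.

liberal

z(H) = 0.598, z(FA) = -0.345
c = −½·(z(H) + z(FA)) = -0.1265
c < 0 → liberal criterion (biased toward responding “yes”).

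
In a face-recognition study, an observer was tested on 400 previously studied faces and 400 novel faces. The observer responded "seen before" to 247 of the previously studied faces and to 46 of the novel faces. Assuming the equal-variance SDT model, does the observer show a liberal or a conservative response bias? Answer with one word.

conservative

z(H) = 0.299, z(FA) = -1.200
c = −½·(z(H) + z(FA)) = 0.4505
c > 0 → conservative criterion (biased toward responding “no”).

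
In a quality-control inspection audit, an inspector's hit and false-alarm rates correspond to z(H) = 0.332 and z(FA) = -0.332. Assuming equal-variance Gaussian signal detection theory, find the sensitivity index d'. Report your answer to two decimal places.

d' = 0.66

d' = z(H) − z(FA) = 0.332 − (-0.332) = 0.664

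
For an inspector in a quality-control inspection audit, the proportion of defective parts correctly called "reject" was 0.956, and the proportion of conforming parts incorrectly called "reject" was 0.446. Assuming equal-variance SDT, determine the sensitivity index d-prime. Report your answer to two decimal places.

z(H) = z(0.956) = 1.7060
z(FA) = z(0.446) = -0.1358
d' = z(H) − z(FA) = 1.7060 − (-0.1358) = 1.8418

d-prime = 1.84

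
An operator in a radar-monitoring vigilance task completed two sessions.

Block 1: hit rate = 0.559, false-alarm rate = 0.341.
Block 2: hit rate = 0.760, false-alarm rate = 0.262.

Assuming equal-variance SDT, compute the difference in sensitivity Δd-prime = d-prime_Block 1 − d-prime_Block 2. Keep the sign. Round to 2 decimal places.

Δd-prime = -0.79

Block 1: z(0.559) = 0.148, z(0.341) = -0.410, d' = 0.558
Block 2: z(0.760) = 0.706, z(0.262) = -0.637, d' = 1.343
Δd' = d'_Block 1 − d'_Block 2 = 0.558 − 1.343 = -0.785
Block 2 has the higher sensitivity.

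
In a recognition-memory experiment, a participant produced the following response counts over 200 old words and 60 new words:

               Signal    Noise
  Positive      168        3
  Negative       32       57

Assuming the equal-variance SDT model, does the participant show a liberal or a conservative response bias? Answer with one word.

z(H) = 0.994, z(FA) = -1.645
c = −½·(z(H) + z(FA)) = 0.3255
c > 0 → conservative criterion (biased toward responding “no”).

conservative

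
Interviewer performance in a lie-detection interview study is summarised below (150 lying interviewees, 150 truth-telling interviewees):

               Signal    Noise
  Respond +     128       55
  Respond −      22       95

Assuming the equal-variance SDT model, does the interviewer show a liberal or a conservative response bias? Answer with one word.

liberal

z(H) = 1.051, z(FA) = -0.341
c = −½·(z(H) + z(FA)) = -0.355
c < 0 → liberal criterion (biased toward responding “yes”).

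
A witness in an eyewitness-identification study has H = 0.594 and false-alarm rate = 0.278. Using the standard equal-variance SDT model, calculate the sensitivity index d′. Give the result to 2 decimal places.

z(H) = 0.2378
z(FA) = -0.5888
d' = z(H) − z(FA) = 0.2378 − (-0.5888) = 0.8266

d′ = 0.83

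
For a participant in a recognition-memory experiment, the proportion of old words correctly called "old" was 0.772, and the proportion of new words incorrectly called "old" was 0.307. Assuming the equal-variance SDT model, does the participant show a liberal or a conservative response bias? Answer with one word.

z(H) = 0.745, z(FA) = -0.504
c = −½·(z(H) + z(FA)) = -0.1205
c < 0 → liberal criterion (biased toward responding “yes”).

liberal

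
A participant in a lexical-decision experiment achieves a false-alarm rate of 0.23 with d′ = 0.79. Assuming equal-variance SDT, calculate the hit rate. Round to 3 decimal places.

hit rate = 0.520

z(false-alarm rate) = z(0.23) = -0.7388
z(H) = z(FA) + d' = -0.7388 + 0.79 = 0.0512
hit rate = Φ(0.0512) = 0.5204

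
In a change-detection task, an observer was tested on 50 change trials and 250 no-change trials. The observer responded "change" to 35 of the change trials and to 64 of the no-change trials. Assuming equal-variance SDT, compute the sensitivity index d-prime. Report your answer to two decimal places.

H = 35/50 = 0.7000
FA = 64/250 = 0.2560
z(0.7000) = 0.5244, z(0.2560) = -0.6557
d' = z(H) − z(FA) = 0.5244 − (-0.6557) = 1.1801

d-prime = 1.18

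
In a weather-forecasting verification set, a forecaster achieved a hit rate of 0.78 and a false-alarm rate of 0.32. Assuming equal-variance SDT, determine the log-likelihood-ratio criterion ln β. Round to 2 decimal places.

ln β = -0.19

Φ⁻¹(H) = 0.772
Φ⁻¹(FA) = -0.468
ln β = −½·[z(H)² − z(FA)²] = −0.5 × (0.596 − 0.219) = -0.1885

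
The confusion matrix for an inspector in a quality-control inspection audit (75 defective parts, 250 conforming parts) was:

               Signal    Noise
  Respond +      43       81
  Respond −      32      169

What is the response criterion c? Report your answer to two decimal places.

c = 0.14

H = 43/75 = 0.5733
FA = 81/250 = 0.3240
z(H) = 0.1848
z(FA) = -0.4565
c = −½·[z(H) + z(FA)] = −0.5 × (0.1848 + (-0.4565)) = 0.13585
c > 0: the inspector has a conservative response bias.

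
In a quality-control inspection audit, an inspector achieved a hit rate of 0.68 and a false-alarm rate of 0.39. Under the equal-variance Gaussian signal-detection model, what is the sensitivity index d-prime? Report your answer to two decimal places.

z(H) = z(0.68) = 0.4677
z(FA) = z(0.39) = -0.2793
d' = z(H) − z(FA) = 0.4677 − (-0.2793) = 0.7470

d-prime = 0.75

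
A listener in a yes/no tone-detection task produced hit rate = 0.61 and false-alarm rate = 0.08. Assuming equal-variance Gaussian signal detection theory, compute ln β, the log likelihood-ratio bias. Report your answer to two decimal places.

ln β = 0.95

Φ⁻¹(0.61) = 0.279, Φ⁻¹(0.08) = -1.405
ln β = −½·[z(H)² − z(FA)²] = −0.5 × (0.078 − 1.974) = 0.948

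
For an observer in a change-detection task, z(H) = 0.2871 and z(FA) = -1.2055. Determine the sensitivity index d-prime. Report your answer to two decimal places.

d' = z(H) − z(FA) = 0.2871 − (-1.2055) = 1.4926

d-prime = 1.49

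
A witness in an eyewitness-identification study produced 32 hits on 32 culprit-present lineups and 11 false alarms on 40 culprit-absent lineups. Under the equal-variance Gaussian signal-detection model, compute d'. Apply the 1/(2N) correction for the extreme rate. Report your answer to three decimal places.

d' = 2.752

The hit rate is 32/32 = 1, so apply the 1/(2N) correction: H → 1 − 1/(2·32) = 0.98438.
z(H) = z(0.98438) = 2.1540
z(FA) = z(0.27500) = -0.5978
d' = 2.1540 − (-0.5978) = 2.7518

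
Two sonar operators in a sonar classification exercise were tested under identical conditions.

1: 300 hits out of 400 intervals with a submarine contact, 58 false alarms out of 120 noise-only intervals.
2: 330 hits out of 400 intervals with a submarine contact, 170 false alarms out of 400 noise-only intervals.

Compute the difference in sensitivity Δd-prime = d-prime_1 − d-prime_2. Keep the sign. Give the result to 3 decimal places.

1: z(0.7500) = 0.6745, z(0.4833) = -0.0419, d' = 0.7164
2: z(0.8250) = 0.9346, z(0.4250) = -0.1891, d' = 1.1237
Δd' = d'_1 − d'_2 = 0.7164 − 1.1237 = -0.4073
2 has the higher sensitivity.

Δd-prime = -0.407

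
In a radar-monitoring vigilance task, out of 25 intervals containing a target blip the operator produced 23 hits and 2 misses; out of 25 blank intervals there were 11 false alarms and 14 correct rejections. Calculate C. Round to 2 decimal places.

C = -0.63

H = 23/25 = 0.9200
FA = 11/25 = 0.4400
z(H) = z(0.9200) = 1.405
z(FA) = z(0.4400) = -0.151
c = −½·[z(H) + z(FA)] = −0.5 × (1.405 + (-0.151)) = -0.627
c < 0: the operator has a liberal response bias.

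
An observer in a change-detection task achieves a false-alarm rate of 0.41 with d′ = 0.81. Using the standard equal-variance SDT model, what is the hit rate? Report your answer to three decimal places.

z(false-alarm rate) = z(0.41) = -0.2275
z(H) = z(FA) + d' = -0.2275 + 0.81 = 0.5825
hit rate = Φ(0.5825) = 0.7199

hit rate = 0.720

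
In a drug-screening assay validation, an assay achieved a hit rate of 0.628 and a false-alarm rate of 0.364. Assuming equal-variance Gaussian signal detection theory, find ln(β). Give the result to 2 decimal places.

ln β = 0.01

Φ⁻¹(H) = 0.327
Φ⁻¹(FA) = -0.348
ln β = −½·[z(H)² − z(FA)²] = −0.5 × (0.107 − 0.121) = 0.007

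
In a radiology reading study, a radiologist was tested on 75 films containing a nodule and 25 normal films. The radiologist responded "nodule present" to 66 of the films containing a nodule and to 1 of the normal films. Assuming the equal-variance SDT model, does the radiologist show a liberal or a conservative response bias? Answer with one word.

conservative

z(H) = 1.175, z(FA) = -1.751
c = −½·(z(H) + z(FA)) = 0.288
c > 0 → conservative criterion (biased toward responding “no”).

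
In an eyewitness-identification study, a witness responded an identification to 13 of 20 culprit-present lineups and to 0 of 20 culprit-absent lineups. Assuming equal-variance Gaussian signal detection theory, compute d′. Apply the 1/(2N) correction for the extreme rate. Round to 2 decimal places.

The false-alarm rate is 0/20 = 0, so apply the 1/(2N) correction: FA → 1/(2·20) = 0.02500.
z(H) = z(0.65000) = 0.385
z(FA) = z(0.02500) = -1.960
d' = 0.385 − (-1.960) = 2.345

d′ = 2.35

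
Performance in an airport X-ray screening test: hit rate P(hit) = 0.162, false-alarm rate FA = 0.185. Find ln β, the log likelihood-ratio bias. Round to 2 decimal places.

z(H) = -0.986
z(FA) = -0.896
ln β = −½·[z(H)² − z(FA)²] = −0.5 × (0.972 − 0.803) = -0.0845

ln β = -0.08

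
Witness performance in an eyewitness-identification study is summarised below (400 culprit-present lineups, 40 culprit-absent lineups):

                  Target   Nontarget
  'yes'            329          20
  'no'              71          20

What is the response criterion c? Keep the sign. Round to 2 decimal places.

c = -0.46

H = 329/400 = 0.8225
FA = 20/40 = 0.5000
z(H) = z(0.8225) = 0.9249
z(FA) = z(0.5000) = 0.0000
c = −½·[z(H) + z(FA)] = −0.5 × (0.9249 + 0.0000) = -0.46245
c < 0: the witness has a liberal response bias.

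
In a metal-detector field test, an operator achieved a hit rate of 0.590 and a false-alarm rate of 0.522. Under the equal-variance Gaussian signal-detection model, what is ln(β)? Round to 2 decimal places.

ln β = -0.02

Φ⁻¹(0.590) = 0.228, Φ⁻¹(0.522) = 0.055
ln β = −½·[z(H)² − z(FA)²] = −0.5 × (0.052 − 0.003) = -0.0245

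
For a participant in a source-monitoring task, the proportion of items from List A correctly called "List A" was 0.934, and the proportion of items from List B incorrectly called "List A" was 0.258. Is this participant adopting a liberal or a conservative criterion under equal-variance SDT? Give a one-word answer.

z(H) = 1.506, z(FA) = -0.650
c = −½·(z(H) + z(FA)) = -0.428
c < 0 → liberal criterion (biased toward responding “yes”).

liberal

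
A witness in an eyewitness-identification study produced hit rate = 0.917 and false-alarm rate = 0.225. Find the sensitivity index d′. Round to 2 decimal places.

z(0.917) = 1.3852, z(0.225) = -0.7554
d' = z(H) − z(FA) = 1.3852 − (-0.7554) = 2.1406

d′ = 2.14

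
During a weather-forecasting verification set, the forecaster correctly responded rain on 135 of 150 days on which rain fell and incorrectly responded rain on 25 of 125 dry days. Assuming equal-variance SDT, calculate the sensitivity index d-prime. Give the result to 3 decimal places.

H = 135/150 = 0.9000
FA = 25/125 = 0.2000
z(0.9000) = 1.2816, z(0.2000) = -0.8416
d' = z(H) − z(FA) = 1.2816 − (-0.8416) = 2.1232

d-prime = 2.123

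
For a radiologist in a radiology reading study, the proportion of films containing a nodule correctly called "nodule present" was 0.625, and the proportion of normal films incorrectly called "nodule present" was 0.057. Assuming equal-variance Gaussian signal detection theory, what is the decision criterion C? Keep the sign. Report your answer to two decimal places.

Φ⁻¹(H) = 0.319
Φ⁻¹(FA) = -1.580
c = −½·[z(H) + z(FA)] = −0.5 × (0.319 + (-1.580)) = 0.6305
c > 0: the radiologist has a conservative response bias.

C = 0.63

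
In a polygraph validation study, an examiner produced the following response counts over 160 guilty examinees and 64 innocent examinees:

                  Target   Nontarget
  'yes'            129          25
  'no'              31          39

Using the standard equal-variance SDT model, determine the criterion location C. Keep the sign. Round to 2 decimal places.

H = 129/160 = 0.8063
FA = 25/64 = 0.3906
Φ⁻¹(H) = Φ⁻¹(0.8063) = 0.8643
Φ⁻¹(FA) = Φ⁻¹(0.3906) = -0.2778
c = −½·[z(H) + z(FA)] = −0.5 × (0.8643 + (-0.2778)) = -0.29325
c < 0: the examiner has a liberal response bias.

C = -0.29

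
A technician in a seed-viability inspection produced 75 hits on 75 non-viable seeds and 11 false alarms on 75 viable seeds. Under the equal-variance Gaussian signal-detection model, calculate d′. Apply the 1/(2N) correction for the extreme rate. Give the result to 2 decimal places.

d′ = 3.53

The hit rate is 75/75 = 1, so apply the 1/(2N) correction: H → 1 − 1/(2·75) = 0.99333.
z(H) = z(0.99333) = 2.475
z(FA) = z(0.14667) = -1.051
d' = 2.475 − (-1.051) = 3.526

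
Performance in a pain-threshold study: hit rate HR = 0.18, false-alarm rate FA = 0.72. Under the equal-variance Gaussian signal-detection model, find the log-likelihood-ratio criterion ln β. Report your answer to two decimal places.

z(H) = -0.915
z(FA) = 0.583
ln β = −½·[z(H)² − z(FA)²] = −0.5 × (0.837 − 0.340) = -0.2485

ln β = -0.25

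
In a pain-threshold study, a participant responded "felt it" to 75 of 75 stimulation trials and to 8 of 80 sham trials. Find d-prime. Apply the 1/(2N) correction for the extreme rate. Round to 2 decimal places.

The hit rate is 75/75 = 1, so apply the 1/(2N) correction: H → 1 − 1/(2·75) = 0.99333.
z(H) = z(0.99333) = 2.475
z(FA) = z(0.10000) = -1.282
d' = 2.475 − (-1.282) = 3.757

d-prime = 3.76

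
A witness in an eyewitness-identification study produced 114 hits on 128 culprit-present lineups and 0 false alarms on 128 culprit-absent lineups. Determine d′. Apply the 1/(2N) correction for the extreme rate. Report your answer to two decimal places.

d′ = 3.89

The false-alarm rate is 0/128 = 0, so apply the 1/(2N) correction: FA → 1/(2·128) = 0.00391.
z(H) = z(0.89062) = 1.230
z(FA) = z(0.00391) = -2.660
d' = 1.230 − (-2.660) = 3.890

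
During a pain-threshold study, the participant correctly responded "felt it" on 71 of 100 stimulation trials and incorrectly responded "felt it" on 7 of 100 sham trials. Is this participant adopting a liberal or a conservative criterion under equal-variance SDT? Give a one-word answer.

conservative

z(H) = 0.553, z(FA) = -1.476
c = −½·(z(H) + z(FA)) = 0.4615
c > 0 → conservative criterion (biased toward responding “no”).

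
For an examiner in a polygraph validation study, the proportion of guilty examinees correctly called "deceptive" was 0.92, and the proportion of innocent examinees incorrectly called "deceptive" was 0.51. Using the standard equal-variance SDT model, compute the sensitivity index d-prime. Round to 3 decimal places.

d-prime = 1.380

z(H) = z(0.92) = 1.4051
z(FA) = z(0.51) = 0.0251
d' = z(H) − z(FA) = 1.4051 − 0.0251 = 1.3800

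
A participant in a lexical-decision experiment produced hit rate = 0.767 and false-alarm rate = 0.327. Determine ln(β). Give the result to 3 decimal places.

Φ⁻¹(H) = 0.7290
Φ⁻¹(FA) = -0.4482
ln β = −½·[z(H)² − z(FA)²] = −0.5 × (0.5314 − 0.2009) = -0.16525

ln β = -0.165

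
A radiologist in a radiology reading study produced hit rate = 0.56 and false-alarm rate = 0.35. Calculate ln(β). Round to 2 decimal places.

ln β = 0.06

z(H) = z(0.56) = 0.151
z(FA) = z(0.35) = -0.385
ln β = −½·[z(H)² − z(FA)²] = −0.5 × (0.023 − 0.148) = 0.0625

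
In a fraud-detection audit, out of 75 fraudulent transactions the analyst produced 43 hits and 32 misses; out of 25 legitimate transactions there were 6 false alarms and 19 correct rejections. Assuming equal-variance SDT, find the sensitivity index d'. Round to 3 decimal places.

d' = 0.891

H = 43/75 = 0.5733
FA = 6/25 = 0.2400
z(0.5733) = 0.1848, z(0.2400) = -0.7063
d' = z(H) − z(FA) = 0.1848 − (-0.7063) = 0.8911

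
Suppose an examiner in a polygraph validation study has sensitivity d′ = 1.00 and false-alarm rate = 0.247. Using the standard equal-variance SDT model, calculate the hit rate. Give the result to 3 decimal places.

z(false-alarm rate) = z(0.247) = -0.6840
z(H) = z(FA) + d' = -0.6840 + 1.00 = 0.3160
hit rate = Φ(0.3160) = 0.6240

hit rate = 0.624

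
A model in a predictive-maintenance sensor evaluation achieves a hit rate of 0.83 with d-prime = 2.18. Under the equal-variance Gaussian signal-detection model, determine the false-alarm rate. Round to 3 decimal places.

false-alarm rate = 0.110

z(hit rate) = z(0.83) = 0.9542
z(FA) = z(H) − d' = 0.9542 − 2.18 = -1.2258
false-alarm rate = Φ(-1.2258) = 0.1101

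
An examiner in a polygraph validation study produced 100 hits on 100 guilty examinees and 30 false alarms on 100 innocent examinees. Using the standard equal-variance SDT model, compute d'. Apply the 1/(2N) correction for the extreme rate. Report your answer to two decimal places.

d' = 3.10

The hit rate is 100/100 = 1, so apply the 1/(2N) correction: H → 1 − 1/(2·100) = 0.99500.
z(H) = z(0.99500) = 2.576
z(FA) = z(0.30000) = -0.524
d' = 2.576 − (-0.524) = 3.100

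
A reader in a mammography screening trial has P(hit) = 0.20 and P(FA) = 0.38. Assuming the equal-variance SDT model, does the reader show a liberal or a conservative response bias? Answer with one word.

conservative

z(H) = -0.842, z(FA) = -0.305
c = −½·(z(H) + z(FA)) = 0.5735
c > 0 → conservative criterion (biased toward responding “no”).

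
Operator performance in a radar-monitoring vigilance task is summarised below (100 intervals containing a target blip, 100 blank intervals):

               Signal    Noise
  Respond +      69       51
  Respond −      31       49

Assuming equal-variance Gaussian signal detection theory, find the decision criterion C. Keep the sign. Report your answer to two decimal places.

C = -0.26

H = 69/100 = 0.6900
FA = 51/100 = 0.5100
z(H) = 0.496
z(FA) = 0.025
c = −½·[z(H) + z(FA)] = −0.5 × (0.496 + 0.025) = -0.2605
c < 0: the operator has a liberal response bias.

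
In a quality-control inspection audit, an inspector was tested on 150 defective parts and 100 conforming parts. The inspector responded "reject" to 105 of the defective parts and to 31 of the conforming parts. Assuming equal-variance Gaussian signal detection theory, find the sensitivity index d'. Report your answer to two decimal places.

H = 105/150 = 0.7000
FA = 31/100 = 0.3100
z(0.7000) = 0.5244, z(0.3100) = -0.4959
d' = z(H) − z(FA) = 0.5244 − (-0.4959) = 1.0203

d' = 1.02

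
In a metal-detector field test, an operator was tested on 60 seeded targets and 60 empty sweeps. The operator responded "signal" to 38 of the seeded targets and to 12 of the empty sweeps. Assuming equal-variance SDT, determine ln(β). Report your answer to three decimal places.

ln β = 0.296

H = 38/60 = 0.6333
FA = 12/60 = 0.2000
z(0.6333) = 0.3406, z(0.2000) = -0.8416
ln β = −½·[z(H)² − z(FA)²] = −0.5 × (0.1160 − 0.7083) = 0.29615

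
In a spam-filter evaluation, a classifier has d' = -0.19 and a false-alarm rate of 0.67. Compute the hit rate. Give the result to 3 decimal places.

hit rate = 0.599

z(false-alarm rate) = z(0.67) = 0.4399
z(H) = z(FA) + d' = 0.4399 + (-0.19) = 0.2499
hit rate = Φ(0.2499) = 0.5987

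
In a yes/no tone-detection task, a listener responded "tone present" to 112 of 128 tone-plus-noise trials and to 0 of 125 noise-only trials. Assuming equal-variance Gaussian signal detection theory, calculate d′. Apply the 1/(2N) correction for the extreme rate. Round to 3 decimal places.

d′ = 3.802

The false-alarm rate is 0/125 = 0, so apply the 1/(2N) correction: FA → 1/(2·125) = 0.00400.
z(H) = z(0.87500) = 1.1503
z(FA) = z(0.00400) = -2.6521
d' = 1.1503 − (-2.6521) = 3.8024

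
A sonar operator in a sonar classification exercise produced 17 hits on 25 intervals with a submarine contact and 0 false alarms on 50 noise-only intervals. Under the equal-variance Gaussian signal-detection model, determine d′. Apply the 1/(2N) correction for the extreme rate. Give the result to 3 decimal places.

The false-alarm rate is 0/50 = 0, so apply the 1/(2N) correction: FA → 1/(2·50) = 0.01000.
z(H) = z(0.68000) = 0.4677
z(FA) = z(0.01000) = -2.3263
d' = 0.4677 − (-2.3263) = 2.7940

d′ = 2.794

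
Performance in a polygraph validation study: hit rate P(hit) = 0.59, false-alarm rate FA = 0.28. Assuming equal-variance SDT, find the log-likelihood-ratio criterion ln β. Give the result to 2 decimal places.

z(H) = z(0.59) = 0.228
z(FA) = z(0.28) = -0.583
ln β = −½·[z(H)² − z(FA)²] = −0.5 × (0.052 − 0.340) = 0.144

ln β = 0.14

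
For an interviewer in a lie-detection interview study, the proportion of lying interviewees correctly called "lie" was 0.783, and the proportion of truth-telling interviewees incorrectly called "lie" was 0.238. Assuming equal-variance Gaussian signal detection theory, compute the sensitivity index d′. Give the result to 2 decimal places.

z(0.783) = 0.7824, z(0.238) = -0.7128
d' = z(H) − z(FA) = 0.7824 − (-0.7128) = 1.4952

d′ = 1.50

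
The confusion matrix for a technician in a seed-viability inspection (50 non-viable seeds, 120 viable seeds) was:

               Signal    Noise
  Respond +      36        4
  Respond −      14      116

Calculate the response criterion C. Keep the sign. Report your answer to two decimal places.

C = 0.63

H = 36/50 = 0.7200
FA = 4/120 = 0.0333
z(0.7200) = 0.583, z(0.0333) = -1.834
c = −½·[z(H) + z(FA)] = −0.5 × (0.583 + (-1.834)) = 0.6255
c > 0: the technician has a conservative response bias.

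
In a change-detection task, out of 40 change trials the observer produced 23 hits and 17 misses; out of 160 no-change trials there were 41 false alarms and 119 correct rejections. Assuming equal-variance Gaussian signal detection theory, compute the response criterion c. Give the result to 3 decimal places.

H = 23/40 = 0.5750
FA = 41/160 = 0.2562
z(H) = z(0.5750) = 0.1891
z(FA) = z(0.2562) = -0.6551
c = −½·[z(H) + z(FA)] = −0.5 × (0.1891 + (-0.6551)) = 0.2330

c = 0.233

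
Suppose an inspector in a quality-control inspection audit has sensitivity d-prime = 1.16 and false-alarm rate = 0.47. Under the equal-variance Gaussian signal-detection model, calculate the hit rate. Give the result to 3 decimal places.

hit rate = 0.861

z(false-alarm rate) = z(0.47) = -0.0753
z(H) = z(FA) + d' = -0.0753 + 1.16 = 1.0847
hit rate = Φ(1.0847) = 0.8610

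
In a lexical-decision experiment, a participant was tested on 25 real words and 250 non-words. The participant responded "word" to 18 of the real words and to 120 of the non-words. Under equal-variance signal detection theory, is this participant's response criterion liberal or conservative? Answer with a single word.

liberal

z(H) = 0.583, z(FA) = -0.050
c = −½·(z(H) + z(FA)) = -0.2665
c < 0 → liberal criterion (biased toward responding “yes”).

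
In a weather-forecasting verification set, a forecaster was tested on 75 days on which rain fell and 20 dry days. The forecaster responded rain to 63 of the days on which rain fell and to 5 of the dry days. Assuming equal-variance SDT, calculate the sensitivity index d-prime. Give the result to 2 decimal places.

d-prime = 1.67

H = 63/75 = 0.8400
FA = 5/20 = 0.2500
z(H) = z(0.8400) = 0.994
z(FA) = z(0.2500) = -0.674
d' = z(H) − z(FA) = 0.994 − (-0.674) = 1.668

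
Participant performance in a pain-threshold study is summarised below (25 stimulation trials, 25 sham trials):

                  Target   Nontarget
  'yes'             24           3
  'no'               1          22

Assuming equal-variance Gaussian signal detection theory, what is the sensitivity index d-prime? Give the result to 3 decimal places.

H = 24/25 = 0.9600
FA = 3/25 = 0.1200
z(H) = 1.7507
z(FA) = -1.1750
d' = z(H) − z(FA) = 1.7507 − (-1.1750) = 2.9257

d-prime = 2.926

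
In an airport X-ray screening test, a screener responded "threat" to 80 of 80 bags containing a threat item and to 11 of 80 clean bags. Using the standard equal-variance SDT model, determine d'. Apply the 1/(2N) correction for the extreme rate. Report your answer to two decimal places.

d' = 3.59

The hit rate is 80/80 = 1, so apply the 1/(2N) correction: H → 1 − 1/(2·80) = 0.99375.
z(H) = z(0.99375) = 2.498
z(FA) = z(0.13750) = -1.092
d' = 2.498 − (-1.092) = 3.590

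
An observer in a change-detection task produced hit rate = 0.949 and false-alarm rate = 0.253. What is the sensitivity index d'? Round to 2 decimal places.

Φ⁻¹(0.949) = 1.635, Φ⁻¹(0.253) = -0.665
d' = z(H) − z(FA) = 1.635 − (-0.665) = 2.300

d' = 2.30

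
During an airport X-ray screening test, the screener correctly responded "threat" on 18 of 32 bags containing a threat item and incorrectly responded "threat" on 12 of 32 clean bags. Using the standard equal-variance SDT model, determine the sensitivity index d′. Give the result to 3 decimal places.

H = 18/32 = 0.5625
FA = 12/32 = 0.3750
z(H) = 0.1573
z(FA) = -0.3186
d' = z(H) − z(FA) = 0.1573 − (-0.3186) = 0.4759

d′ = 0.476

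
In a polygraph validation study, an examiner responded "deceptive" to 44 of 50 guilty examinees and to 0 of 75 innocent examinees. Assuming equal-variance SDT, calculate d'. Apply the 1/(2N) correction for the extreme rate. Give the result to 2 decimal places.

The false-alarm rate is 0/75 = 0, so apply the 1/(2N) correction: FA → 1/(2·75) = 0.00667.
z(H) = z(0.88000) = 1.175
z(FA) = z(0.00667) = -2.475
d' = 1.175 − (-2.475) = 3.650

d' = 3.65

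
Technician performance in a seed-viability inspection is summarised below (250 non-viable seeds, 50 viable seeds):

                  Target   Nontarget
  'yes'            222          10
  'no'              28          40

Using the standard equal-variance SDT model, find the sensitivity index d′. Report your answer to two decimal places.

d′ = 2.06

H = 222/250 = 0.8880
FA = 10/50 = 0.2000
z(H) = z(0.8880) = 1.216
z(FA) = z(0.2000) = -0.842
d' = z(H) − z(FA) = 1.216 − (-0.842) = 2.058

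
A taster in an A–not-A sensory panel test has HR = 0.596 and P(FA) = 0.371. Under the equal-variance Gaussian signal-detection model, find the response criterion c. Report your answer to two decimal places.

c = 0.04

z(H) = 0.2430
z(FA) = -0.3292
c = −½·[z(H) + z(FA)] = −0.5 × (0.2430 + (-0.3292)) = 0.0431
c > 0: the taster has a conservative response bias.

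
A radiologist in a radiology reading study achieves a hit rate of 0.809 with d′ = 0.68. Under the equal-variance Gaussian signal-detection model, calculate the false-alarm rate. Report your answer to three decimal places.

z(hit rate) = z(0.809) = 0.8742
z(FA) = z(H) − d' = 0.8742 − 0.68 = 0.1942
false-alarm rate = Φ(0.1942) = 0.5770

false-alarm rate = 0.577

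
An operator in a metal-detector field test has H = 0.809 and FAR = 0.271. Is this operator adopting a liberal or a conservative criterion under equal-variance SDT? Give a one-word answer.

liberal

z(H) = 0.874, z(FA) = -0.610
c = −½·(z(H) + z(FA)) = -0.132
c < 0 → liberal criterion (biased toward responding “yes”).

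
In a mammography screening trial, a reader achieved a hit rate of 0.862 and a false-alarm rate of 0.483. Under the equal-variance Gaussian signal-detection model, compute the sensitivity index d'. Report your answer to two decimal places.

z(H) = z(0.862) = 1.089
z(FA) = z(0.483) = -0.043
d' = z(H) − z(FA) = 1.089 − (-0.043) = 1.132

d' = 1.13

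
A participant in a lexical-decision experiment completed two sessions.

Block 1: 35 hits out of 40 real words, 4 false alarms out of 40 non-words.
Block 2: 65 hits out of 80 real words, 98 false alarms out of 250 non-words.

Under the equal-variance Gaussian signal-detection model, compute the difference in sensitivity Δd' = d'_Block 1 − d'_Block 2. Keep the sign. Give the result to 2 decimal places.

Block 1: z(0.8750) = 1.150, z(0.1000) = -1.282, d' = 2.432
Block 2: z(0.8125) = 0.887, z(0.3920) = -0.274, d' = 1.161
Δd' = d'_Block 1 − d'_Block 2 = 2.432 − 1.161 = 1.271
Block 1 has the higher sensitivity.

Δd' = 1.27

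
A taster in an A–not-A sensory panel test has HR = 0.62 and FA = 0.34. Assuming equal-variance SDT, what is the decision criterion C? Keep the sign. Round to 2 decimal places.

z(H) = z(0.62) = 0.3055
z(FA) = z(0.34) = -0.4125
c = −½·[z(H) + z(FA)] = −0.5 × (0.3055 + (-0.4125)) = 0.0535
c > 0: the taster has a conservative response bias.

C = 0.05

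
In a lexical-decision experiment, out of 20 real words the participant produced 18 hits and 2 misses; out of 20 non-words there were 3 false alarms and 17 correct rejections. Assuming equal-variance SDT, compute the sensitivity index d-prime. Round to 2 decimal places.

d-prime = 2.32

H = 18/20 = 0.9000
FA = 3/20 = 0.1500
z(H) = 1.282
z(FA) = -1.036
d' = z(H) − z(FA) = 1.282 − (-1.036) = 2.318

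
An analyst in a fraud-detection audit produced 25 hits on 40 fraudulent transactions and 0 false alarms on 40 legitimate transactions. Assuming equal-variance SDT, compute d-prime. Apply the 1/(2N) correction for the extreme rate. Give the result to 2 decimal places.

The false-alarm rate is 0/40 = 0, so apply the 1/(2N) correction: FA → 1/(2·40) = 0.01250.
z(H) = z(0.62500) = 0.319
z(FA) = z(0.01250) = -2.241
d' = 0.319 − (-2.241) = 2.560

d-prime = 2.56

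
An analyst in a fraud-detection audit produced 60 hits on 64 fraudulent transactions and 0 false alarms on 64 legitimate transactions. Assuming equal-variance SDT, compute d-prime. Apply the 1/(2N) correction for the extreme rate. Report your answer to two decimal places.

d-prime = 3.95

The false-alarm rate is 0/64 = 0, so apply the 1/(2N) correction: FA → 1/(2·64) = 0.00781.
z(H) = z(0.93750) = 1.534
z(FA) = z(0.00781) = -2.418
d' = 1.534 − (-2.418) = 3.952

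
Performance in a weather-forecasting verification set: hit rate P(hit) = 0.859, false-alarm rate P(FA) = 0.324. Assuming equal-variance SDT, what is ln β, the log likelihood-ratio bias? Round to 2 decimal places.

ln β = -0.47

z(H) = z(0.859) = 1.076
z(FA) = z(0.324) = -0.457
ln β = −½·[z(H)² − z(FA)²] = −0.5 × (1.158 − 0.209) = -0.4745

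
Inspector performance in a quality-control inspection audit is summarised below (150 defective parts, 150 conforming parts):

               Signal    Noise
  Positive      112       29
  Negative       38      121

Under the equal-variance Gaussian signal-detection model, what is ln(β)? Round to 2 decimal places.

ln β = 0.15

H = 112/150 = 0.7467
FA = 29/150 = 0.1933
Φ⁻¹(H) = Φ⁻¹(0.7467) = 0.664
Φ⁻¹(FA) = Φ⁻¹(0.1933) = -0.866
ln β = −½·[z(H)² − z(FA)²] = −0.5 × (0.441 − 0.750) = 0.1545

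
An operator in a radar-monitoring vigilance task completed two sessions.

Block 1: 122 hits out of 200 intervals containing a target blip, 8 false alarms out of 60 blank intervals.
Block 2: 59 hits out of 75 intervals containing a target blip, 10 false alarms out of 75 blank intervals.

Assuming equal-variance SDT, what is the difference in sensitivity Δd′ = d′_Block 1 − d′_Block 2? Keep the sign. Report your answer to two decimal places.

Block 1: z(0.6100) = 0.279, z(0.1333) = -1.111, d' = 1.390
Block 2: z(0.7867) = 0.795, z(0.1333) = -1.111, d' = 1.906
Δd' = d'_Block 1 − d'_Block 2 = 1.390 − 1.906 = -0.516
Block 2 has the higher sensitivity.

Δd′ = -0.52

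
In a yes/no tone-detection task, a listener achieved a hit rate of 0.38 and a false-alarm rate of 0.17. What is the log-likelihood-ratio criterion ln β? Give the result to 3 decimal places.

ln β = 0.409

z(H) = -0.3055
z(FA) = -0.9542
ln β = −½·[z(H)² − z(FA)²] = −0.5 × (0.0933 − 0.9105) = 0.4086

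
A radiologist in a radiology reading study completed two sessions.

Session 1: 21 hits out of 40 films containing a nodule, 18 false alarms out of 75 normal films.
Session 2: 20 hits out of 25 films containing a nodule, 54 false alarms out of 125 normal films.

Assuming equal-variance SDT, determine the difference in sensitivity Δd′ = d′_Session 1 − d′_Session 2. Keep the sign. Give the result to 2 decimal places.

Δd′ = -0.24

Session 1: z(0.5250) = 0.063, z(0.2400) = -0.706, d' = 0.769
Session 2: z(0.8000) = 0.842, z(0.4320) = -0.171, d' = 1.013
Δd' = d'_Session 1 − d'_Session 2 = 0.769 − 1.013 = -0.244
Session 2 has the higher sensitivity.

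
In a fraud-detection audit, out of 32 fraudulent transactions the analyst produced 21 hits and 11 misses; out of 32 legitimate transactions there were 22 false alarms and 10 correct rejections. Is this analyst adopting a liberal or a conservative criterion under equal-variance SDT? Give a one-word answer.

liberal

z(H) = 0.402, z(FA) = 0.489
c = −½·(z(H) + z(FA)) = -0.4455
c < 0 → liberal criterion (biased toward responding “yes”).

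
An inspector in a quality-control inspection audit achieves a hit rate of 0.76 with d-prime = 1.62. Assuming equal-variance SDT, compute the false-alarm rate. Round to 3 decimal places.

z(hit rate) = z(0.76) = 0.7063
z(FA) = z(H) − d' = 0.7063 − 1.62 = -0.9137
false-alarm rate = Φ(-0.9137) = 0.1804

false-alarm rate = 0.180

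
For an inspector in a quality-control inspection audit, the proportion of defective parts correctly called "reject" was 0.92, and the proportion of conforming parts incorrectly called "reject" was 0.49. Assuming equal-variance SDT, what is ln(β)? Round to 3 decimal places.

ln β = -0.987

Φ⁻¹(H) = 1.4051
Φ⁻¹(FA) = -0.0251
ln β = −½·[z(H)² − z(FA)²] = −0.5 × (1.9743 − 0.0006) = -0.98685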